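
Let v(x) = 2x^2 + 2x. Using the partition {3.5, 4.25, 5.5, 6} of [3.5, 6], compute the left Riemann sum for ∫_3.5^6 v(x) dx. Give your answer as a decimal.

Subinterval widths: 0.75, 1.25, 0.5.
Left endpoints: 3.5, 4.25, 5.5.
v(3.5) = 31.5, v(4.25) = 44.625, v(5.5) = 71.5.
Sum = Σ Δx_i · v(x_i).
Sum = 115.15625.

115.15625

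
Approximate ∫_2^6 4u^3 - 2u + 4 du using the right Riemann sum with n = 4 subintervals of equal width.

1708

Δu = (6 − 2)/4 = 1.
Right endpoints: 3, 4, 5, 6.
f(3) = 106, f(4) = 252, f(5) = 494, f(6) = 856.
Sum = Δu · [f(3) + f(4) + f(5) + f(6)].
Sum = 1708.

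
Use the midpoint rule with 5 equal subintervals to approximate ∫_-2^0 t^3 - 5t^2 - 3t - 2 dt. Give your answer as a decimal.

-15.12

Δt = (0 − (-2))/5 = 0.4.
Midpoints: -1.8, -1.4, -1, -0.6, -0.2.
f(-1.8) = -18.632, f(-1.4) = -10.344, f(-1) = -5, f(-0.6) = -2.216, f(-0.2) = -1.608.
Sum = Δt · [f(-1.8) + f(-1.4) + f(-1) + f(-0.6) + f(-0.2)].
Sum = -15.12.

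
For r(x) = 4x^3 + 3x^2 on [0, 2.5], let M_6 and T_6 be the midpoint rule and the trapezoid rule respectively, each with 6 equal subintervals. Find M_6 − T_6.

-1.953125

M_6 ≈ 54.036458.
T_6 ≈ 55.989583.
M_6 − T_6 = -1.953125.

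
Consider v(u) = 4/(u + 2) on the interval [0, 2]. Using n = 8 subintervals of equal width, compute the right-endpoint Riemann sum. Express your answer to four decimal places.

2.6515

Δu = (2 − 0)/8 = 0.25.
Right endpoints: 0.25, 0.5, 0.75, 1, 1.25, 1.5, 1.75, 2.
v(0.25) = 16/9, v(0.5) = 1.6, v(0.75) = 16/11, v(1) = 4/3, v(1.25) = 16/13, v(1.5) = 8/7, v(1.75) = 16/15, v(2) = 1.
Sum = Δu · [v(0.25) + v(0.5) + v(0.75) + ...].
Sum ≈ 2.6515.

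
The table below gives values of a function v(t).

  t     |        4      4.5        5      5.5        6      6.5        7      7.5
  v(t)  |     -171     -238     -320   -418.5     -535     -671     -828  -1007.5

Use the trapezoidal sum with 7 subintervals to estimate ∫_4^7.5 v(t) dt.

-1799.875

Δt = 0.5.
T_7 = (0.5/2)·[(-171) + 2·(-238) + 2·(-320) + 2·(-418.5) + 2·(-535) + 2·(-671) + 2·(-828) + (-1007.5)] = -1799.875.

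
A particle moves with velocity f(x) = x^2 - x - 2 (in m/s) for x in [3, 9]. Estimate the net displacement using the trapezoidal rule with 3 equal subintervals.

190

Δx = (9 − 3)/3 = 2.
f(3) = 4, f(5) = 18, f(7) = 40, f(9) = 70.
T_3 = (Δx/2)·[f(x_0) + 2f(x_1) + 2f(x_2) + f(x_3)].
Sum = 190.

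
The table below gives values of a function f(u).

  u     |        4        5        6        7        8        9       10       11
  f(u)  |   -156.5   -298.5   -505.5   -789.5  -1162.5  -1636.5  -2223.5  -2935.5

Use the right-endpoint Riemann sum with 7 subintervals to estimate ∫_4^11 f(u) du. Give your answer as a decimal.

-9551.5

Δu = 1.
Sum = 1·[(-298.5) + (-505.5) + (-789.5) + (-1162.5) + (-1636.5) + (-2223.5) + (-2935.5)] = -9551.5.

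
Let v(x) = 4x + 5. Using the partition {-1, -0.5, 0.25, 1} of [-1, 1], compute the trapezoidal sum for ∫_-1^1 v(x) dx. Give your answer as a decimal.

10

Subinterval widths: 0.5, 0.75, 0.75.
v(-1) = 1, v(-0.5) = 3, v(0.25) = 6, v(1) = 9.
On each subinterval the trapezoid contributes (Δx_i/2)·[v(x_{i-1}) + v(x_i)].
Sum = 10.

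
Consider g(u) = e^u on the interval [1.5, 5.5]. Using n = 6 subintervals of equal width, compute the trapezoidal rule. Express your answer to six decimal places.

Δu = (5.5 − 1.5)/6 = 2/3.
g(1.5) ≈ 4.481689, g(13/6) ≈ 8.729138, g(17/6) ≈ 17.002040, g(3.5) ≈ 33.115452, g(25/6) ≈ 64.500093, g(29/6) ≈ 125.629027, g(5.5) ≈ 244.691932.
T_6 = (Δu/2)·[g(u_0) + 2g(u_1) + ... + 2g(u_{5}) + g(u_6)].
Sum ≈ 249.041707.

249.041707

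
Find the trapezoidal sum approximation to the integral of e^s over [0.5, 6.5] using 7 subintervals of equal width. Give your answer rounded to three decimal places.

Δs = (6.5 − 0.5)/7 = 6/7.
f(0.5) ≈ 1.649, f(19/14) ≈ 3.885, f(31/14) ≈ 9.155, f(43/14) ≈ 21.573, f(55/14) ≈ 50.834, f(67/14) ≈ 119.787, f(79/14) ≈ 282.268, f(6.5) ≈ 665.142.
T_7 = (Δs/2)·[f(s_0) + 2f(s_1) + ... + 2f(s_{6}) + f(s_7)].
Sum ≈ 703.626.

703.626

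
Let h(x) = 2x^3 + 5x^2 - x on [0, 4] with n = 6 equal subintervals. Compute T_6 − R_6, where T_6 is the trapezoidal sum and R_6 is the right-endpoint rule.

-68

T_6 ≈ 231.703704.
R_6 ≈ 299.703704.
T_6 − R_6 = -68.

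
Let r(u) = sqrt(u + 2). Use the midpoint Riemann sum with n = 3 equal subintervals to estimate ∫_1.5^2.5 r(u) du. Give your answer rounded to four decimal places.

Δu = (2.5 − 1.5)/3 = 1/3.
Midpoints: 5/3, 2, 7/3.
r(5/3) ≈ 1.9149, r(2) ≈ 2.0000, r(7/3) ≈ 2.0817.
Sum = Δu · [r(5/3) + r(2) + r(7/3)].
Sum ≈ 1.9988.

1.9988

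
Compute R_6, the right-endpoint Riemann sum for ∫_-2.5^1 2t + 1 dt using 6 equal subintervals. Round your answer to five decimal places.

Δt = (1 − (-2.5))/6 = 7/12.
Right endpoints: -23/12, -4/3, -0.75, -1/6, 5/12, 1.
f(-23/12) = -17/6, f(-4/3) = -5/3, f(-0.75) = -0.5, f(-1/6) = 2/3, f(5/12) = 11/6, f(1) = 3.
Sum = Δt · [f(-23/12) + f(-4/3) + f(-0.75) + ...].
Sum ≈ 0.29167.

0.29167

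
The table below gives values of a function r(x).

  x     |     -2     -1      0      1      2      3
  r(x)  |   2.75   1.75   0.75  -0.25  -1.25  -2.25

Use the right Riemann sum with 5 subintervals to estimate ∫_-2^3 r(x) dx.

-1.25

Δx = 1.
Sum = 1·[1.75 + 0.75 + (-0.25) + (-1.25) + (-2.25)] = -1.25.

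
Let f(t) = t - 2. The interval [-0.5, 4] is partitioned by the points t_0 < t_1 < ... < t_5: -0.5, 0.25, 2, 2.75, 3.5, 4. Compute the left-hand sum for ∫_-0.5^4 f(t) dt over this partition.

Subinterval widths: 0.75, 1.75, 0.75, 0.75, 0.5.
Left endpoints: -0.5, 0.25, 2, 2.75, 3.5.
f(-0.5) = -2.5, f(0.25) = -1.75, f(2) = 0, f(2.75) = 0.75, f(3.5) = 1.5.
Sum = Σ Δt_i · f(t_i).
Sum = -3.625.

-3.625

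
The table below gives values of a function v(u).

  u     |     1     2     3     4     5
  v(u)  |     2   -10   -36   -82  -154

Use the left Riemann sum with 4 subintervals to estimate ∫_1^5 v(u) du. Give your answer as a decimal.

-126

Δu = 1.
Sum = 1·[2 + (-10) + (-36) + (-82)] = -126.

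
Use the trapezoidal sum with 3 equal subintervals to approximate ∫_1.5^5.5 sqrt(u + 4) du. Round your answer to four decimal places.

10.9140

Δu = (5.5 − 1.5)/3 = 4/3.
f(1.5) ≈ 2.3452, f(17/6) ≈ 2.6141, f(25/6) ≈ 2.8577, f(5.5) ≈ 3.0822.
T_3 = (Δu/2)·[f(u_0) + 2f(u_1) + 2f(u_2) + f(u_3)].
Sum ≈ 10.9140.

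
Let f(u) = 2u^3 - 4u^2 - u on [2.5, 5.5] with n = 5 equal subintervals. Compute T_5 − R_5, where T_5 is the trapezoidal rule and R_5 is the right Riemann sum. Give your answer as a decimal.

T_5 = 228.6.
R_5 = 289.35.
T_5 − R_5 = -60.75.

-60.75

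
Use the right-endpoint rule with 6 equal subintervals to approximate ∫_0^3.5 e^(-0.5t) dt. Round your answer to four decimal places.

Δt = (3.5 − 0)/6 = 7/12.
Right endpoints: 7/12, 7/6, 1.75, 7/3, 35/12, 3.5.
f(7/12) ≈ 0.7470, f(7/6) ≈ 0.5580, f(1.75) ≈ 0.4169, f(7/3) ≈ 0.3114, f(35/12) ≈ 0.2326, f(3.5) ≈ 0.1738.
Sum = Δt · [f(7/12) + f(7/6) + f(1.75) + ...].
Sum ≈ 1.4232.

1.4232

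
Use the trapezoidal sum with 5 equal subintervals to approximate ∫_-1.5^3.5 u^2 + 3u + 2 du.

41.25

Δu = (3.5 − (-1.5))/5 = 1.
f(-1.5) = -0.25, f(-0.5) = 0.75, f(0.5) = 3.75, f(1.5) = 8.75, f(2.5) = 15.75, f(3.5) = 24.75.
T_5 = (Δu/2)·[f(u_0) + 2f(u_1) + ... + 2f(u_{4}) + f(u_5)].
Sum = 41.25.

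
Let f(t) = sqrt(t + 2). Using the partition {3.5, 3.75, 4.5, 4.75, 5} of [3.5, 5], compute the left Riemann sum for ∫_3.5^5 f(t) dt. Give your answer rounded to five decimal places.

Subinterval widths: 0.25, 0.75, 0.25, 0.25.
Left endpoints: 3.5, 3.75, 4.5, 4.75.
f(3.5) ≈ 2.34521, f(3.75) ≈ 2.39792, f(4.5) ≈ 2.54951, f(4.75) ≈ 2.59808.
Sum = Σ Δt_i · f(t_i).
Sum ≈ 3.67164.

3.67164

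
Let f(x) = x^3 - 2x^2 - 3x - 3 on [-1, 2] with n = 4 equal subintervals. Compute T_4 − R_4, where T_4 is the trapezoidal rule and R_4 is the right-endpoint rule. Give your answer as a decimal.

T_4 = -15.890625.
R_4 = -18.140625.
T_4 − R_4 = 2.25.

2.25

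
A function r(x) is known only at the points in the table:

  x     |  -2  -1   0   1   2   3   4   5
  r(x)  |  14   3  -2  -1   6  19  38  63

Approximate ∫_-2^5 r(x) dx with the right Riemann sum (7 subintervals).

126

Δx = 1.
Sum = 1·[3 + (-2) + (-1) + 6 + 19 + 38 + 63] = 126.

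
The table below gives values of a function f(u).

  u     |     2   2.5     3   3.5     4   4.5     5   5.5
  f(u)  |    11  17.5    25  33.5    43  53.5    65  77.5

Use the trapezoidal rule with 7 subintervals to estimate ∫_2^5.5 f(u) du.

Δu = 0.5.
T_7 = (0.5/2)·[11 + 2·17.5 + 2·25 + 2·33.5 + 2·43 + 2·53.5 + 2·65 + 77.5] = 140.875.

140.875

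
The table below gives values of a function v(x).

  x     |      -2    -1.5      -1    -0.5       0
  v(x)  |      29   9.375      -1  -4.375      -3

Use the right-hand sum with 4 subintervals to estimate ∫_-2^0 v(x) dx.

0.5

Δx = 0.5.
Sum = 0.5·[9.375 + (-1) + (-4.375) + (-3)] = 0.5.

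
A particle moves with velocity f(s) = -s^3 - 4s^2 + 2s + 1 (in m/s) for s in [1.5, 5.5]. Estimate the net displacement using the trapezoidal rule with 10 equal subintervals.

Δs = (5.5 − 1.5)/10 = 0.4.
f(1.5) = -8.375, f(1.9) = -16.499, f(2.3) = -27.727, f(2.7) = -42.443, f(3.1) = -61.031, f(3.5) = -83.875, f(3.9) = -111.359, f(4.3) = -143.867, f(4.7) = -181.783, f(5.1) = -225.491, f(5.5) = -275.375.
T_10 = (Δs/2)·[f(s_0) + 2f(s_1) + ... + 2f(s_{9}) + f(s_10)].
Sum = -414.38.

-414.38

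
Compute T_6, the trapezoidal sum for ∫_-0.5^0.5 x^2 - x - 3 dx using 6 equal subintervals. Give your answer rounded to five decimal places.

-2.91204

Δx = (0.5 − (-0.5))/6 = 1/6.
f(-0.5) = -2.25, f(-1/3) = -23/9, f(-1/6) = -101/36, f(0) = -3, f(1/6) = -113/36, f(1/3) = -29/9, f(0.5) = -3.25.
T_6 = (Δx/2)·[f(x_0) + 2f(x_1) + ... + 2f(x_{5}) + f(x_6)].
Sum ≈ -2.91204.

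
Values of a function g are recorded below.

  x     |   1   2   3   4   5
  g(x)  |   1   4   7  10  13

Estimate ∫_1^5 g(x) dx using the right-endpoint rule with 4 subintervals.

Δx = 1.
Sum = 1·[4 + 7 + 10 + 13] = 34.

34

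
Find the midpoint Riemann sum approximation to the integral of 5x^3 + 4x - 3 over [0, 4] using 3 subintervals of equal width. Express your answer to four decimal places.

322.2222

Δx = (4 − 0)/3 = 4/3.
Midpoints: 2/3, 2, 10/3.
f(2/3) = 31/27, f(2) = 45, f(10/3) = 5279/27.
Sum = Δx · [f(2/3) + f(2) + f(10/3)].
Sum ≈ 322.2222.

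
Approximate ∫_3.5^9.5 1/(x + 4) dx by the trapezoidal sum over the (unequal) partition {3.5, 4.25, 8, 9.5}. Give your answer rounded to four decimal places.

0.5970

Subinterval widths: 0.75, 3.75, 1.5.
f(3.5) = 2/15, f(4.25) = 4/33, f(8) = 1/12, f(9.5) = 2/27.
On each subinterval the trapezoid contributes (Δx_i/2)·[f(x_{i-1}) + f(x_i)].
Sum ≈ 0.5970.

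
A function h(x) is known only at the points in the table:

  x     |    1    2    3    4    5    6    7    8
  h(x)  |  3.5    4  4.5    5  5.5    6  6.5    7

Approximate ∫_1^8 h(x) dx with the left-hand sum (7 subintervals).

Δx = 1.
Sum = 1·[3.5 + 4 + 4.5 + 5 + 5.5 + 6 + 6.5] = 35.

35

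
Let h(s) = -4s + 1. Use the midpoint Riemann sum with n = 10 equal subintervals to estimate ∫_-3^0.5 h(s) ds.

21

Δs = (0.5 − (-3))/10 = 0.35.
Midpoints: -2.825, -2.475, -2.125, -1.775, -1.425, -1.075, -0.725, -0.375, -0.025, 0.325.
h(-2.825) = 12.3, h(-2.475) = 10.9, h(-2.125) = 9.5, h(-1.775) = 8.1, h(-1.425) = 6.7, h(-1.075) = 5.3, h(-0.725) = 3.9, h(-0.375) = 2.5, h(-0.025) = 1.1, h(0.325) = -0.3.
Sum = Δs · [h(-2.825) + h(-2.475) + h(-2.125) + ...].
Sum = 21.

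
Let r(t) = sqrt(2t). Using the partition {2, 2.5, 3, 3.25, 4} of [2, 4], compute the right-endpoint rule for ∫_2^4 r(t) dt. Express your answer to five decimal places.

5.10148

Subinterval widths: 0.5, 0.5, 0.25, 0.75.
Right endpoints: 2.5, 3, 3.25, 4.
r(2.5) ≈ 2.23607, r(3) ≈ 2.44949, r(3.25) ≈ 2.54951, r(4) ≈ 2.82843.
Sum = Σ Δt_i · r(t_i).
Sum ≈ 5.10148.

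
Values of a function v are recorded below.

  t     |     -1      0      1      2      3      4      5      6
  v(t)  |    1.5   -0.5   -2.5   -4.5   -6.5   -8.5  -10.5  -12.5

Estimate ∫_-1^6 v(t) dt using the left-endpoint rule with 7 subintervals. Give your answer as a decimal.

-31.5

Δt = 1.
Sum = 1·[1.5 + (-0.5) + (-2.5) + (-4.5) + (-6.5) + (-8.5) + (-10.5)] = -31.5.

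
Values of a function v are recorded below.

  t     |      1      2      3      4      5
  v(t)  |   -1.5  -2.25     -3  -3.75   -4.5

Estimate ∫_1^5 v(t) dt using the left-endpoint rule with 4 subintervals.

Δt = 1.
Sum = 1·[(-1.5) + (-2.25) + (-3) + (-3.75)] = -10.5.

-10.5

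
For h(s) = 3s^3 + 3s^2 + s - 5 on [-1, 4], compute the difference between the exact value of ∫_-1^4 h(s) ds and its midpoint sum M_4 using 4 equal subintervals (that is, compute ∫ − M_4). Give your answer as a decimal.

Exact integral: ∫_-1^4 h(s) ds = 238.75.
M_4 = 228.0078125.
Error = 238.75 − 228.0078125 = 10.7421875.

10.7421875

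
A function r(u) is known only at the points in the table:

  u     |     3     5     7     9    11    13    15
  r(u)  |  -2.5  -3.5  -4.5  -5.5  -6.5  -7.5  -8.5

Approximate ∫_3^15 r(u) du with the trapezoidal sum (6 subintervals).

-66

Δu = 2.
T_6 = (2/2)·[(-2.5) + 2·(-3.5) + 2·(-4.5) + 2·(-5.5) + 2·(-6.5) + 2·(-7.5) + (-8.5)] = -66.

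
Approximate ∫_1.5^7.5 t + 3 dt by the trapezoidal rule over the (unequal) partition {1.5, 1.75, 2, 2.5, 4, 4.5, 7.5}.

Subinterval widths: 0.25, 0.25, 0.5, 1.5, 0.5, 3.
f(1.5) = 4.5, f(1.75) = 4.75, f(2) = 5, f(2.5) = 5.5, f(4) = 7, f(4.5) = 7.5, f(7.5) = 10.5.
On each subinterval the trapezoid contributes (Δt_i/2)·[f(t_{i-1}) + f(t_i)].
Sum = 45.

45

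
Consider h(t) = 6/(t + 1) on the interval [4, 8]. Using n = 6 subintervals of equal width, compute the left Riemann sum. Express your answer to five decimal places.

Δt = (8 − 4)/6 = 2/3.
Left endpoints: 4, 14/3, 16/3, 6, 20/3, 22/3.
h(4) = 1.2, h(14/3) = 18/17, h(16/3) = 18/19, h(6) = 6/7, h(20/3) = 18/23, h(22/3) = 0.72.
Sum = Δt · [h(4) + h(14/3) + h(16/3) + ...].
Sum ≈ 3.71063.

3.71063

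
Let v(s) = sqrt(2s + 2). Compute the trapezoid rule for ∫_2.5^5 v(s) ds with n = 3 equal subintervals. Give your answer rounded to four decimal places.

7.6778

Δs = (5 − 2.5)/3 = 5/6.
v(2.5) ≈ 2.6458, v(10/3) ≈ 2.9439, v(25/6) ≈ 3.2146, v(5) ≈ 3.4641.
T_3 = (Δs/2)·[v(s_0) + 2v(s_1) + 2v(s_2) + v(s_3)].
Sum ≈ 7.6778.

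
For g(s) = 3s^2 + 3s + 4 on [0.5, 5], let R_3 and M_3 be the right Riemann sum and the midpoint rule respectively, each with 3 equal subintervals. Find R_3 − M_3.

73.40625

R_3 = 250.875.
M_3 = 177.46875.
R_3 − M_3 = 73.40625.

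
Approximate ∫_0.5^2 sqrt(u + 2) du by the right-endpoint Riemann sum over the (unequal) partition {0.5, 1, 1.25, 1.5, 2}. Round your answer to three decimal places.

2.784

Subinterval widths: 0.5, 0.25, 0.25, 0.5.
Right endpoints: 1, 1.25, 1.5, 2.
f(1) ≈ 1.732, f(1.25) ≈ 1.803, f(1.5) ≈ 1.871, f(2) ≈ 2.000.
Sum = Σ Δu_i · f(u_i).
Sum ≈ 2.784.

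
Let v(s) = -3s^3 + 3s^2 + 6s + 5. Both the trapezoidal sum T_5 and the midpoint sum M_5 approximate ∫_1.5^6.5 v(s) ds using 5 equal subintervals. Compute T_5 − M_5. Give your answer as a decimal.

T_5 = -946.25.
M_5 = -905.
T_5 − M_5 = -41.25.

-41.25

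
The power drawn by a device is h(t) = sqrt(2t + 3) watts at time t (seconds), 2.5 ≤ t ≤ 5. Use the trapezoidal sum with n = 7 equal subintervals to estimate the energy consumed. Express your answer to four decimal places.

8.0808

Δt = (5 − 2.5)/7 = 5/14.
h(2.5) ≈ 2.8284, h(20/7) ≈ 2.9520, h(45/14) ≈ 3.0706, h(25/7) ≈ 3.1848, h(55/14) ≈ 3.2950, h(30/7) ≈ 3.4017, h(65/14) ≈ 3.5051, h(5) ≈ 3.6056.
T_7 = (Δt/2)·[h(t_0) + 2h(t_1) + ... + 2h(t_{6}) + h(t_7)].
Sum ≈ 8.0808.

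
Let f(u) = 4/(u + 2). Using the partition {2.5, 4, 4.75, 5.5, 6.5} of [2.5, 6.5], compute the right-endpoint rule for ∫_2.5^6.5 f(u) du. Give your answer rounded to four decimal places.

Subinterval widths: 1.5, 0.75, 0.75, 1.
Right endpoints: 4, 4.75, 5.5, 6.5.
f(4) = 2/3, f(4.75) = 16/27, f(5.5) = 8/15, f(6.5) = 8/17.
Sum = Σ Δu_i · f(u_i).
Sum ≈ 2.3150.

2.3150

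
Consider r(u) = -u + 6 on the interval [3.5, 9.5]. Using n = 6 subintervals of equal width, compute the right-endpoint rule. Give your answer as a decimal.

-6

Δu = (9.5 − 3.5)/6 = 1.
Right endpoints: 4.5, 5.5, 6.5, 7.5, 8.5, 9.5.
r(4.5) = 1.5, r(5.5) = 0.5, r(6.5) = -0.5, r(7.5) = -1.5, r(8.5) = -2.5, r(9.5) = -3.5.
Sum = Δu · [r(4.5) + r(5.5) + r(6.5) + ...].
Sum = -6.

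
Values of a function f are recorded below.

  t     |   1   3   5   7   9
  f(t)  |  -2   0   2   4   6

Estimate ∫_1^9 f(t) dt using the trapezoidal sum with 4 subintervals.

Δt = 2.
T_4 = (2/2)·[(-2) + 2·0 + 2·2 + 2·4 + 6] = 16.

16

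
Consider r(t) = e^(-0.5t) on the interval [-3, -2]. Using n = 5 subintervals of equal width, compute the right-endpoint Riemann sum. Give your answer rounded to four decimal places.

Δt = (-2 − (-3))/5 = 0.2.
Right endpoints: -2.8, -2.6, -2.4, -2.2, -2.
r(-2.8) ≈ 4.0552, r(-2.6) ≈ 3.6693, r(-2.4) ≈ 3.3201, r(-2.2) ≈ 3.0042, r(-2) ≈ 2.7183.
Sum = Δt · [r(-2.8) + r(-2.6) + r(-2.4) + r(-2.2) + r(-2)].
Sum ≈ 3.3534.

3.3534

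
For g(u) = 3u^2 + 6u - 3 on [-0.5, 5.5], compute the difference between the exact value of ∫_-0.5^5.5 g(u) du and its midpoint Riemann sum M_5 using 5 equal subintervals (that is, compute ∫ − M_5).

2.16

Exact integral: ∫_-0.5^5.5 g(u) du = 238.5.
M_5 = 236.34.
Error = 238.5 − 236.34 = 2.16.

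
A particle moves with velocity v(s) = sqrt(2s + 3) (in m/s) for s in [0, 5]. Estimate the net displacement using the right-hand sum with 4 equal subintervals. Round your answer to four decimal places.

15.0244

Δs = (5 − 0)/4 = 1.25.
Right endpoints: 1.25, 2.5, 3.75, 5.
v(1.25) ≈ 2.3452, v(2.5) ≈ 2.8284, v(3.75) ≈ 3.2404, v(5) ≈ 3.6056.
Sum = Δs · [v(1.25) + v(2.5) + v(3.75) + v(5)].
Sum ≈ 15.0244.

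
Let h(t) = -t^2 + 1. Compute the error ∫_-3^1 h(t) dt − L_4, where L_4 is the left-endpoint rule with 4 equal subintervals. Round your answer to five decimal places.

4.66667

Exact integral: ∫_-3^1 h(t) dt ≈ -5.3333333.
L_4 = -10.
Error ≈ -5.3333333 − (-10) ≈ 4.66667.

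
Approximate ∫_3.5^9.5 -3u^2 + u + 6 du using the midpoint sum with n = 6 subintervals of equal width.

-738

Δu = (9.5 − 3.5)/6 = 1.
Midpoints: 4, 5, 6, 7, 8, 9.
f(4) = -38, f(5) = -64, f(6) = -96, f(7) = -134, f(8) = -178, f(9) = -228.
Sum = Δu · [f(4) + f(5) + f(6) + ...].
Sum = -738.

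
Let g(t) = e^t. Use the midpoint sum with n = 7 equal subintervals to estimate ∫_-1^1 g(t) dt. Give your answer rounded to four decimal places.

2.3424

Δt = (1 − (-1))/7 = 2/7.
Midpoints: -6/7, -4/7, -2/7, 0, 2/7, 4/7, 6/7.
g(-6/7) ≈ 0.4244, g(-4/7) ≈ 0.5647, g(-2/7) ≈ 0.7515, g(0) ≈ 1.0000, g(2/7) ≈ 1.3307, g(4/7) ≈ 1.7708, g(6/7) ≈ 2.3564.
Sum = Δt · [g(-6/7) + g(-4/7) + g(-2/7) + ...].
Sum ≈ 2.3424.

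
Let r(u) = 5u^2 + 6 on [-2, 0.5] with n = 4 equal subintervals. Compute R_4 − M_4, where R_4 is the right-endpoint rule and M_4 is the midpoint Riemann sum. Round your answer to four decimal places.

R_4 = 23.49609375.
M_4 ≈ 28.134766.
R_4 − M_4 ≈ -4.6387.

-4.6387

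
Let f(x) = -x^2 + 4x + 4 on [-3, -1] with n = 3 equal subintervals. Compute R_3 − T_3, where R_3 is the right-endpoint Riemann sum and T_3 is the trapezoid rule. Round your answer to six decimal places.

5.333333

R_3 ≈ -11.48148148.
T_3 ≈ -16.81481481.
R_3 − T_3 ≈ 5.333333.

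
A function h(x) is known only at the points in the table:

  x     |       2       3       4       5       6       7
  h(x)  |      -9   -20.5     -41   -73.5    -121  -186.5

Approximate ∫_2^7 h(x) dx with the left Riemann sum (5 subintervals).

Δx = 1.
Sum = 1·[(-9) + (-20.5) + (-41) + (-73.5) + (-121)] = -265.

-265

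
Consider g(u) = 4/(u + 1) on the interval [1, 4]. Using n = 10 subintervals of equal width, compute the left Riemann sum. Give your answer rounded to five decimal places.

Δu = (4 − 1)/10 = 0.3.
Left endpoints: 1, 1.3, 1.6, 1.9, 2.2, 2.5, 2.8, 3.1, 3.4, 3.7.
g(1) = 2, g(1.3) = 40/23, g(1.6) = 20/13, g(1.9) = 40/29, g(2.2) = 1.25, g(2.5) = 8/7, g(2.8) = 20/19, g(3.1) = 40/41, g(3.4) = 10/11, g(3.7) = 40/47.
Sum = Δu · [g(1) + g(1.3) + g(1.6) + ...].
Sum ≈ 3.85145.

3.85145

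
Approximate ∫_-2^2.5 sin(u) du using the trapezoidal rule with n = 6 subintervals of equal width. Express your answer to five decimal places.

0.36678

Δu = (2.5 − (-2))/6 = 0.75.
f(-2) ≈ -0.90930, f(-1.25) ≈ -0.94898, f(-0.5) ≈ -0.47943, f(0.25) ≈ 0.24740, f(1) ≈ 0.84147, f(1.75) ≈ 0.98399, f(2.5) ≈ 0.59847.
T_6 = (Δu/2)·[f(u_0) + 2f(u_1) + ... + 2f(u_{5}) + f(u_6)].
Sum ≈ 0.36678.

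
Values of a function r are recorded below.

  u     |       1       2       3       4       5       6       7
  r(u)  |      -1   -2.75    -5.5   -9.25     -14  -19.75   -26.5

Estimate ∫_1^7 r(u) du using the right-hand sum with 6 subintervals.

Δu = 1.
Sum = 1·[(-2.75) + (-5.5) + (-9.25) + (-14) + (-19.75) + (-26.5)] = -77.75.

-77.75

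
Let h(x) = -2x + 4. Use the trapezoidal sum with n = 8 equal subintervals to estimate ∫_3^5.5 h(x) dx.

Δx = (5.5 − 3)/8 = 0.3125.
h(3) = -2, h(3.3125) = -2.625, h(3.625) = -3.25, h(3.9375) = -3.875, h(4.25) = -4.5, h(4.5625) = -5.125, h(4.875) = -5.75, h(5.1875) = -6.375, h(5.5) = -7.
T_8 = (Δx/2)·[h(x_0) + 2h(x_1) + ... + 2h(x_{7}) + h(x_8)].
Sum = -11.25.

-11.25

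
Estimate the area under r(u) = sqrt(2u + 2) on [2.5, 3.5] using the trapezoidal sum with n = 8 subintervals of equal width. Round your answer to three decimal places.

Δu = (3.5 − 2.5)/8 = 0.125.
r(2.5) ≈ 2.646, r(2.625) ≈ 2.693, r(2.75) ≈ 2.739, r(2.875) ≈ 2.784, r(3) ≈ 2.828, r(3.125) ≈ 2.872, r(3.25) ≈ 2.915, r(3.375) ≈ 2.958, r(3.5) ≈ 3.000.
T_8 = (Δu/2)·[r(u_0) + 2r(u_1) + ... + 2r(u_{7}) + r(u_8)].
Sum ≈ 2.827.

2.827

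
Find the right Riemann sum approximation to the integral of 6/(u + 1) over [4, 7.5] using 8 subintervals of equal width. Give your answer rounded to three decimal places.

3.078

Δu = (7.5 − 4)/8 = 0.4375.
Right endpoints: 4.4375, 4.875, 5.3125, 5.75, 6.1875, 6.625, 7.0625, 7.5.
f(4.4375) = 32/29, f(4.875) = 48/47, f(5.3125) = 96/101, f(5.75) = 8/9, f(6.1875) = 96/115, f(6.625) = 48/61, f(7.0625) = 32/43, f(7.5) = 12/17.
Sum = Δu · [f(4.4375) + f(4.875) + f(5.3125) + ...].
Sum ≈ 3.078.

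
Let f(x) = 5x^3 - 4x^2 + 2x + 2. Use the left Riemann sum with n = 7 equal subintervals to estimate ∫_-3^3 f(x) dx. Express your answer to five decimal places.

Δx = (3 − (-3))/7 = 6/7.
Left endpoints: -3, -15/7, -9/7, -3/7, 3/7, 9/7, 15/7.
f(-3) = -175, f(-15/7) = -23959/343, f(-9/7) = -6109/343, f(-3/7) = 5/343, f(3/7) = 863/343, f(9/7) = 2945/343, f(15/7) = 12731/343.
Sum = Δx · [f(-3) + f(-15/7) + f(-9/7) + ...].
Sum ≈ -183.79592.

-183.79592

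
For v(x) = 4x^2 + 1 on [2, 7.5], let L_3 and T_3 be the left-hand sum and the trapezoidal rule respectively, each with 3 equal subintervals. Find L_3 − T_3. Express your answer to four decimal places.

-191.5833

L_3 ≈ 378.074074.
T_3 ≈ 569.657407.
L_3 − T_3 ≈ -191.5833.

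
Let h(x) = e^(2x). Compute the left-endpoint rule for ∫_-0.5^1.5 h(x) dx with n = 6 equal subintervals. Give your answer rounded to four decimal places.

Δx = (1.5 − (-0.5))/6 = 1/3.
Left endpoints: -0.5, -1/6, 1/6, 0.5, 5/6, 7/6.
h(-0.5) ≈ 0.3679, h(-1/6) ≈ 0.7165, h(1/6) ≈ 1.3956, h(0.5) ≈ 2.7183, h(5/6) ≈ 5.2945, h(7/6) ≈ 10.3123.
Sum = Δx · [h(-0.5) + h(-1/6) + h(1/6) + ...].
Sum ≈ 6.9350.

6.9350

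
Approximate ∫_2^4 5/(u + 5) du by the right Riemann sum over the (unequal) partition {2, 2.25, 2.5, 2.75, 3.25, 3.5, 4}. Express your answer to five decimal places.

Subinterval widths: 0.25, 0.25, 0.25, 0.5, 0.25, 0.5.
Right endpoints: 2.25, 2.5, 2.75, 3.25, 3.5, 4.
f(2.25) = 20/29, f(2.5) = 2/3, f(2.75) = 20/31, f(3.25) = 20/33, f(3.5) = 10/17, f(4) = 5/9.
Sum = Σ Δu_i · f(u_i).
Sum ≈ 1.22824.

1.22824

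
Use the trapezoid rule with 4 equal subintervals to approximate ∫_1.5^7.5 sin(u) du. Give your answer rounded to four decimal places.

Δu = (7.5 − 1.5)/4 = 1.5.
f(1.5) ≈ 0.9975, f(3) ≈ 0.1411, f(4.5) ≈ -0.9775, f(6) ≈ -0.2794, f(7.5) ≈ 0.9380.
T_4 = (Δu/2)·[f(u_0) + 2f(u_1) + 2f(u_2) + 2f(u_3) + f(u_4)].
Sum ≈ -0.2221.

-0.2221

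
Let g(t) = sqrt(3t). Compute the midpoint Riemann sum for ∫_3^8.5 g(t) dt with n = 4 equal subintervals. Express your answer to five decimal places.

Δt = (8.5 − 3)/4 = 1.375.
Midpoints: 3.6875, 5.0625, 6.4375, 7.8125.
g(3.6875) ≈ 3.32603, g(5.0625) ≈ 3.89711, g(6.4375) ≈ 4.39460, g(7.8125) ≈ 4.84123.
Sum = Δt · [g(3.6875) + g(5.0625) + g(6.4375) + g(7.8125)].
Sum ≈ 22.63109.

22.63109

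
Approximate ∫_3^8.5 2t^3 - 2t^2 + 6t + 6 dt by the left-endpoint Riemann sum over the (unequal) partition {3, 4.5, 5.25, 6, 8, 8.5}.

1703.8984375

Subinterval widths: 1.5, 0.75, 0.75, 2, 0.5.
Left endpoints: 3, 4.5, 5.25, 6, 8.
f(3) = 60, f(4.5) = 174.75, f(5.25) = 271.78125, f(6) = 402, f(8) = 950.
Sum = Σ Δt_i · f(t_i).
Sum = 1703.8984375.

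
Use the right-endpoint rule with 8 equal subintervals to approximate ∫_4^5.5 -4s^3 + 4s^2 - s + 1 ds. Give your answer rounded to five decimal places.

Δs = (5.5 − 4)/8 = 0.1875.
Right endpoints: 4.1875, 4.375, 4.5625, 4.75, 4.9375, 5.125, 5.3125, 5.5.
f(4.1875) = -232203/1024, f(4.375) = -261.7734375, f(4.5625) = -307401/1024, f(4.75) = -342.1875, f(4.9375) = -397215/1024, f(5.125) = -437.5078125, f(5.3125) = -502941/1024, f(5.5) = -549.
Sum = Δs · [f(4.1875) + f(4.375) + f(4.5625) + ...].
Sum ≈ -561.84082.

-561.84082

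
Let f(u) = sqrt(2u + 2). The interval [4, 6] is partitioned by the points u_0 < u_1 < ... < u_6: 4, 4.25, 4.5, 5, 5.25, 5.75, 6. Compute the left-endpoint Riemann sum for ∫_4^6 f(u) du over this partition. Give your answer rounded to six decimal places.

Subinterval widths: 0.25, 0.25, 0.5, 0.25, 0.5, 0.25.
Left endpoints: 4, 4.25, 4.5, 5, 5.25, 5.75.
f(4) ≈ 3.162278, f(4.25) ≈ 3.240370, f(4.5) ≈ 3.316625, f(5) ≈ 3.464102, f(5.25) ≈ 3.535534, f(5.75) ≈ 3.674235.
Sum = Σ Δu_i · f(u_i).
Sum ≈ 6.811325.

6.811325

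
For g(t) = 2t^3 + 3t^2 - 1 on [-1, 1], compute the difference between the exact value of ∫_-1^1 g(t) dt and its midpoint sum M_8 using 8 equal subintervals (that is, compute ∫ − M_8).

Exact integral: ∫_-1^1 g(t) dt = 0.
M_8 = -0.03125.
Error = 0 − (-0.03125) = 0.03125.

0.03125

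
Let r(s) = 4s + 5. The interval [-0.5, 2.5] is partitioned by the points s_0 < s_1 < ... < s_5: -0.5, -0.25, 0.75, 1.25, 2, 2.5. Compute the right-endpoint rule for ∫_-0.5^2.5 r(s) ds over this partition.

31.25

Subinterval widths: 0.25, 1, 0.5, 0.75, 0.5.
Right endpoints: -0.25, 0.75, 1.25, 2, 2.5.
r(-0.25) = 4, r(0.75) = 8, r(1.25) = 10, r(2) = 13, r(2.5) = 15.
Sum = Σ Δs_i · r(s_i).
Sum = 31.25.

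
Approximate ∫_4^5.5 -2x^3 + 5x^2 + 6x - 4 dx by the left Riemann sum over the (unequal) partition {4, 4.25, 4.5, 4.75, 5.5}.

Subinterval widths: 0.25, 0.25, 0.25, 0.75.
Left endpoints: 4, 4.25, 4.5, 4.75.
f(4) = -28, f(4.25) = -41.71875, f(4.5) = -58, f(4.75) = -77.03125.
Sum = Σ Δx_i · f(x_i).
Sum = -89.703125.

-89.703125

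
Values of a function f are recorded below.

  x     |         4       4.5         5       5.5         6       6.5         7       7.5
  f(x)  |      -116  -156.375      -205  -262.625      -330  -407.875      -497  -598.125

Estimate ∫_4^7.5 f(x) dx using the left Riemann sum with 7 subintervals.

Δx = 0.5.
Sum = 0.5·[(-116) + (-156.375) + (-205) + (-262.625) + (-330) + (-407.875) + (-497)] = -987.4375.

-987.4375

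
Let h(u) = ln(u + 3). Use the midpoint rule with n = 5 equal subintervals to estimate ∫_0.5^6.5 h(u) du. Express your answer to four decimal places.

11.0133

Δu = (6.5 − 0.5)/5 = 1.2.
Midpoints: 1.1, 2.3, 3.5, 4.7, 5.9.
h(1.1) ≈ 1.4110, h(2.3) ≈ 1.6677, h(3.5) ≈ 1.8718, h(4.7) ≈ 2.0412, h(5.9) ≈ 2.1861.
Sum = Δu · [h(1.1) + h(2.3) + h(3.5) + h(4.7) + h(5.9)].
Sum ≈ 11.0133.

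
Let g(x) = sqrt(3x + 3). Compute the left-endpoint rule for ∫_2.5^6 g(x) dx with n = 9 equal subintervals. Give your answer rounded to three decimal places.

Δx = (6 − 2.5)/9 = 7/18.
Left endpoints: 2.5, 26/9, 59/18, 11/3, 73/18, 40/9, 29/6, 47/9, 101/18.
g(2.5) ≈ 3.240, g(26/9) ≈ 3.416, g(59/18) ≈ 3.582, g(11/3) ≈ 3.742, g(73/18) ≈ 3.894, g(40/9) ≈ 4.041, g(29/6) ≈ 4.183, g(47/9) ≈ 4.320, g(101/18) ≈ 4.453.
Sum = Δx · [g(2.5) + g(26/9) + g(59/18) + ...].
Sum ≈ 13.562.

13.562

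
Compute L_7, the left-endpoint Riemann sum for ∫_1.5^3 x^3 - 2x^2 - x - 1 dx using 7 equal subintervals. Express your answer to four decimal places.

-2.5102

Δx = (3 − 1.5)/7 = 3/14.
Left endpoints: 1.5, 12/7, 27/14, 15/7, 33/14, 18/7, 39/14.
f(1.5) = -3.625, f(12/7) = -1219/343, f(27/14) = -8765/2744, f(15/7) = -853/343, f(33/14) = -3767/2744, f(18/7) = 71/343, f(39/14) = 6343/2744.
Sum = Δx · [f(1.5) + f(12/7) + f(27/14) + ...].
Sum ≈ -2.5102.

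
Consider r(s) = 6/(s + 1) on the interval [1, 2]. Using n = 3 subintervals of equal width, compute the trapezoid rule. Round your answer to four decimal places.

Δs = (2 − 1)/3 = 1/3.
r(1) = 3, r(4/3) = 18/7, r(5/3) = 2.25, r(2) = 2.
T_3 = (Δs/2)·[r(s_0) + 2r(s_1) + 2r(s_2) + r(s_3)].
Sum ≈ 2.4405.

2.4405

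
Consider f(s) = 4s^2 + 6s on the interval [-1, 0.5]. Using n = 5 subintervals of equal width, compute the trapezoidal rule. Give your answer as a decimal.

-0.66

Δs = (0.5 − (-1))/5 = 0.3.
f(-1) = -2, f(-0.7) = -2.24, f(-0.4) = -1.76, f(-0.1) = -0.56, f(0.2) = 1.36, f(0.5) = 4.
T_5 = (Δs/2)·[f(s_0) + 2f(s_1) + ... + 2f(s_{4}) + f(s_5)].
Sum = -0.66.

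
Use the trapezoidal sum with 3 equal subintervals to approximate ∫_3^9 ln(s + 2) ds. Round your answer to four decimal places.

12.2936

Δs = (9 − 3)/3 = 2.
f(3) ≈ 1.6094, f(5) ≈ 1.9459, f(7) ≈ 2.1972, f(9) ≈ 2.3979.
T_3 = (Δs/2)·[f(s_0) + 2f(s_1) + 2f(s_2) + f(s_3)].
Sum ≈ 12.2936.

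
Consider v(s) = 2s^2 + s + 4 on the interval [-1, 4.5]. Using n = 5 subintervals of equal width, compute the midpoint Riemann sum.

Δs = (4.5 − (-1))/5 = 1.1.
Midpoints: -0.45, 0.65, 1.75, 2.85, 3.95.
v(-0.45) = 3.955, v(0.65) = 5.495, v(1.75) = 11.875, v(2.85) = 23.095, v(3.95) = 39.155.
Sum = Δs · [v(-0.45) + v(0.65) + v(1.75) + v(2.85) + v(3.95)].
Sum = 91.9325.

91.9325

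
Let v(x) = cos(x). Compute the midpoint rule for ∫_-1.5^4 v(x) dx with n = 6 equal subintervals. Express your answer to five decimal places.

0.24933

Δx = (4 − (-1.5))/6 = 11/12.
Midpoints: -25/24, -0.125, 19/24, 41/24, 2.625, 85/24.
v(-25/24) ≈ 0.50478, v(-0.125) ≈ 0.99220, v(19/24) ≈ 0.70266, v(41/24) ≈ -0.13710, v(2.625) ≈ -0.86951, v(85/24) ≈ -0.92103.
Sum = Δx · [v(-25/24) + v(-0.125) + v(19/24) + ...].
Sum ≈ 0.24933.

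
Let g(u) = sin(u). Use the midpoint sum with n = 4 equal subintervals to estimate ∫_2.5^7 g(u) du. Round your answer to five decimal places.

Δu = (7 − 2.5)/4 = 1.125.
Midpoints: 3.0625, 4.1875, 5.3125, 6.4375.
g(3.0625) ≈ 0.07901, g(4.1875) ≈ -0.86538, g(5.3125) ≈ -0.82527, g(6.4375) ≈ 0.15370.
Sum = Δu · [g(3.0625) + g(4.1875) + g(5.3125) + g(6.4375)].
Sum ≈ -1.64018.

-1.64018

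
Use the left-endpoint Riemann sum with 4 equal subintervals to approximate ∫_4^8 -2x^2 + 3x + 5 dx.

Δx = (8 − 4)/4 = 1.
Left endpoints: 4, 5, 6, 7.
f(4) = -15, f(5) = -30, f(6) = -49, f(7) = -72.
Sum = Δx · [f(4) + f(5) + f(6) + f(7)].
Sum = -166.

-166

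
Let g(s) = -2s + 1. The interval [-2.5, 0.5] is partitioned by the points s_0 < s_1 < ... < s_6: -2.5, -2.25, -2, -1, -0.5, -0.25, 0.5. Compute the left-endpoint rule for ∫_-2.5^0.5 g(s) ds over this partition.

11

Subinterval widths: 0.25, 0.25, 1, 0.5, 0.25, 0.75.
Left endpoints: -2.5, -2.25, -2, -1, -0.5, -0.25.
g(-2.5) = 6, g(-2.25) = 5.5, g(-2) = 5, g(-1) = 3, g(-0.5) = 2, g(-0.25) = 1.5.
Sum = Σ Δs_i · g(s_i).
Sum = 11.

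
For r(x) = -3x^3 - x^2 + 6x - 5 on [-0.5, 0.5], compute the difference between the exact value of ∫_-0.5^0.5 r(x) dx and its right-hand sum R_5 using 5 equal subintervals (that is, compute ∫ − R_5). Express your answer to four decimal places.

Exact integral: ∫_-0.5^0.5 r(x) dx ≈ -5.083333.
R_5 = -4.565.
Error ≈ -5.083333 − (-4.565) ≈ -0.5183.

-0.5183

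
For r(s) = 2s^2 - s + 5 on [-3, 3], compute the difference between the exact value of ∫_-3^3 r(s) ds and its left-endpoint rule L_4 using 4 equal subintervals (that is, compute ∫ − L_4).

-9

Exact integral: ∫_-3^3 r(s) ds = 66.
L_4 = 75.
Error = 66 − 75 = -9.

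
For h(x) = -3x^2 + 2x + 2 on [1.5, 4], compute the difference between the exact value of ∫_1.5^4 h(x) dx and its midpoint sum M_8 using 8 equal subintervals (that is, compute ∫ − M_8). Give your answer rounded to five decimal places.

-0.06104

Exact integral: ∫_1.5^4 h(x) dx = -41.875.
M_8 ≈ -41.8139648.
Error ≈ -41.875 − (-41.8139648) ≈ -0.06104.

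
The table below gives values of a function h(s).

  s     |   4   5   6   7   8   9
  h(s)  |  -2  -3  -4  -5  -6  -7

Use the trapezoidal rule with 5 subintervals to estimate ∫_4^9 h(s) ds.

-22.5

Δs = 1.
T_5 = (1/2)·[(-2) + 2·(-3) + 2·(-4) + 2·(-5) + 2·(-6) + (-7)] = -22.5.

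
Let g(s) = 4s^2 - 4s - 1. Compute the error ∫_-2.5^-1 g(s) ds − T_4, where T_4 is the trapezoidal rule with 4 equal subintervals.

-0.140625

Exact integral: ∫_-2.5^-1 g(s) ds = 28.5.
T_4 = 28.640625.
Error = 28.5 − 28.640625 = -0.140625.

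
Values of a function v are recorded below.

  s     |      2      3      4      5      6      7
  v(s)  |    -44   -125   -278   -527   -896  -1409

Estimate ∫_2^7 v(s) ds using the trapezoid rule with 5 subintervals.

Δs = 1.
T_5 = (1/2)·[(-44) + 2·(-125) + 2·(-278) + 2·(-527) + 2·(-896) + (-1409)] = -2552.5.

-2552.5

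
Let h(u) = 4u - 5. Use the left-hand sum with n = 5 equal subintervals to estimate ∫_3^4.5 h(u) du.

Δu = (4.5 − 3)/5 = 0.3.
Left endpoints: 3, 3.3, 3.6, 3.9, 4.2.
h(3) = 7, h(3.3) = 8.2, h(3.6) = 9.4, h(3.9) = 10.6, h(4.2) = 11.8.
Sum = Δu · [h(3) + h(3.3) + h(3.6) + h(3.9) + h(4.2)].
Sum = 14.1.

14.1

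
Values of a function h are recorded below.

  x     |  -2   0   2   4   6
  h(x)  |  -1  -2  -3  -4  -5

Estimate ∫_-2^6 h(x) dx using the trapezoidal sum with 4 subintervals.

-24

Δx = 2.
T_4 = (2/2)·[(-1) + 2·(-2) + 2·(-3) + 2·(-4) + (-5)] = -24.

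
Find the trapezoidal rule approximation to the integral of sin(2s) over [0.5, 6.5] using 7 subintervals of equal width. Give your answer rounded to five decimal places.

-0.13625

Δs = (6.5 − 0.5)/7 = 6/7.
f(0.5) ≈ 0.84147, f(19/14) ≈ 0.41442, f(31/14) ≈ -0.95999, f(43/14) ≈ -0.13987, f(55/14) ≈ 1.00000, f(67/14) ≈ -0.14613, f(79/14) ≈ -0.95820, f(6.5) ≈ 0.42017.
T_7 = (Δs/2)·[f(s_0) + 2f(s_1) + ... + 2f(s_{6}) + f(s_7)].
Sum ≈ -0.13625.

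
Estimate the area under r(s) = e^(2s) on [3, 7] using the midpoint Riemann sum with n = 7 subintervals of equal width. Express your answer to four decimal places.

Δs = (7 − 3)/7 = 4/7.
Midpoints: 23/7, 27/7, 31/7, 5, 39/7, 43/7, 47/7.
r(23/7) ≈ 714.3897, r(27/7) ≈ 2240.1222, r(31/7) ≈ 7024.3844, r(5) ≈ 22026.4658, r(39/7) ≈ 69068.7140, r(43/7) ≈ 216579.7861, r(47/7) ≈ 679132.4329.
Sum = Δs · [r(23/7) + r(27/7) + r(31/7) + ...].
Sum ≈ 569592.1686.

569592.1686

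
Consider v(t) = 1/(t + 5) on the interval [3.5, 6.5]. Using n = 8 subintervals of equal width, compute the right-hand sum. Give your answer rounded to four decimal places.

Δt = (6.5 − 3.5)/8 = 0.375.
Right endpoints: 3.875, 4.25, 4.625, 5, 5.375, 5.75, 6.125, 6.5.
v(3.875) = 8/71, v(4.25) = 4/37, v(4.625) = 8/77, v(5) = 0.1, v(5.375) = 8/83, v(5.75) = 4/43, v(6.125) = 8/89, v(6.5) = 2/23.
Sum = Δt · [v(3.875) + v(4.25) + v(4.625) + ...].
Sum ≈ 0.2966.

0.2966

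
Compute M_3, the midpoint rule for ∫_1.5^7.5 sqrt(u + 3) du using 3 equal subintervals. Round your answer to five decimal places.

16.33206

Δu = (7.5 − 1.5)/3 = 2.
Midpoints: 2.5, 4.5, 6.5.
f(2.5) ≈ 2.34521, f(4.5) ≈ 2.73861, f(6.5) ≈ 3.08221.
Sum = Δu · [f(2.5) + f(4.5) + f(6.5)].
Sum ≈ 16.33206.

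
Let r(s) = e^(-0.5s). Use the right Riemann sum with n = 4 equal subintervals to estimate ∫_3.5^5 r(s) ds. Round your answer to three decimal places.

0.167

Δs = (5 − 3.5)/4 = 0.375.
Right endpoints: 3.875, 4.25, 4.625, 5.
r(3.875) ≈ 0.144, r(4.25) ≈ 0.119, r(4.625) ≈ 0.099, r(5) ≈ 0.082.
Sum = Δs · [r(3.875) + r(4.25) + r(4.625) + r(5)].
Sum ≈ 0.167.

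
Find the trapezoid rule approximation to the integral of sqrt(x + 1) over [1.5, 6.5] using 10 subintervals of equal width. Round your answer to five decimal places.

11.05505

Δx = (6.5 − 1.5)/10 = 0.5.
f(1.5) ≈ 1.58114, f(2) ≈ 1.73205, f(2.5) ≈ 1.87083, f(3) ≈ 2.00000, f(3.5) ≈ 2.12132, f(4) ≈ 2.23607, f(4.5) ≈ 2.34521, f(5) ≈ 2.44949, f(5.5) ≈ 2.54951, f(6) ≈ 2.64575, f(6.5) ≈ 2.73861.
T_10 = (Δx/2)·[f(x_0) + 2f(x_1) + ... + 2f(x_{9}) + f(x_10)].
Sum ≈ 11.05505.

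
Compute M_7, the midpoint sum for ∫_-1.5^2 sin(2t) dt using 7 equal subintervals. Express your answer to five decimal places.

-0.17539

Δt = (2 − (-1.5))/7 = 0.5.
Midpoints: -1.25, -0.75, -0.25, 0.25, 0.75, 1.25, 1.75.
f(-1.25) ≈ -0.59847, f(-0.75) ≈ -0.99749, f(-0.25) ≈ -0.47943, f(0.25) ≈ 0.47943, f(0.75) ≈ 0.99749, f(1.25) ≈ 0.59847, f(1.75) ≈ -0.35078.
Sum = Δt · [f(-1.25) + f(-0.75) + f(-0.25) + ...].
Sum ≈ -0.17539.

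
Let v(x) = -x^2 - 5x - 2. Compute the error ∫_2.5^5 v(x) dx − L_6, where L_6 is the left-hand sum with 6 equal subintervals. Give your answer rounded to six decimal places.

Exact integral: ∫_2.5^5 v(x) dx ≈ -88.33333333.
L_6 ≈ -81.89525463.
Error ≈ -88.33333333 − (-81.89525463) ≈ -6.438079.

-6.438079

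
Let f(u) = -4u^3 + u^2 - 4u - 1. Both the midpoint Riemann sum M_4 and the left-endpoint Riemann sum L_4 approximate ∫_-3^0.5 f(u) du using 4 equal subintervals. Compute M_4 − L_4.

-68.140625

M_4 = 100.40625.
L_4 = 168.546875.
M_4 − L_4 = -68.140625.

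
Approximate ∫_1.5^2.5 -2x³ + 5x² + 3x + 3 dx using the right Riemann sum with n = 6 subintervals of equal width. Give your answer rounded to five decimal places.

12.25926

Δx = (2.5 − 1.5)/6 = 1/6.
Right endpoints: 5/3, 11/6, 2, 13/6, 7/3, 2.5.
f(5/3) = 341/27, f(11/6) = 701/54, f(2) = 13, f(13/6) = 341/27, f(7/3) = 319/27, f(2.5) = 10.5.
Sum = Δx · [f(5/3) + f(11/6) + f(2) + ...].
Sum ≈ 12.25926.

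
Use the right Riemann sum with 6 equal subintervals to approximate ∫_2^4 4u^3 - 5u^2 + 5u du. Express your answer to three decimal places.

Δu = (4 − 2)/6 = 1/3.
Right endpoints: 7/3, 8/3, 3, 10/3, 11/3, 4.
f(7/3) = 952/27, f(8/3) = 1448/27, f(3) = 78, f(10/3) = 2950/27, f(11/3) = 4004/27, f(4) = 196.
Sum = Δu · [f(7/3) + f(8/3) + f(3) + ...].
Sum ≈ 206.815.

206.815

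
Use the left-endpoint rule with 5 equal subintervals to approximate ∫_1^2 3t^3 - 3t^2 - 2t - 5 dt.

Δt = (2 − 1)/5 = 0.2.
Left endpoints: 1, 1.2, 1.4, 1.6, 1.8.
f(1) = -7, f(1.2) = -6.536, f(1.4) = -5.448, f(1.6) = -3.592, f(1.8) = -0.824.
Sum = Δt · [f(1) + f(1.2) + f(1.4) + f(1.6) + f(1.8)].
Sum = -4.68.

-4.68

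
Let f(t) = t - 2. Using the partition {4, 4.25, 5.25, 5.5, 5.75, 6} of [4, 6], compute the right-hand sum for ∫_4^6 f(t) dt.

Subinterval widths: 0.25, 1, 0.25, 0.25, 0.25.
Right endpoints: 4.25, 5.25, 5.5, 5.75, 6.
f(4.25) = 2.25, f(5.25) = 3.25, f(5.5) = 3.5, f(5.75) = 3.75, f(6) = 4.
Sum = Σ Δt_i · f(t_i).
Sum = 6.625.

6.625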